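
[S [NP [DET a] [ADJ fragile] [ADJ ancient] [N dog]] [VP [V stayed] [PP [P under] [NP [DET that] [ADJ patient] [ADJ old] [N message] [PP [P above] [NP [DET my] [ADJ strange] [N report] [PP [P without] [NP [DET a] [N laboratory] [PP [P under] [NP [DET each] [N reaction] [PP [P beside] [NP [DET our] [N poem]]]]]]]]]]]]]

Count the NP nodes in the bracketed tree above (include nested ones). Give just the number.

Listing each NP by its span: [NP a fragile ancient dog]; [NP that patient old message above my strange report without a laboratory under each reaction beside our poem]; [NP my strange report without a laboratory under each reaction beside our poem]; [NP a laboratory under each reaction beside our poem]; [NP each reaction beside our poem]; [NP our poem] — that makes 6.

6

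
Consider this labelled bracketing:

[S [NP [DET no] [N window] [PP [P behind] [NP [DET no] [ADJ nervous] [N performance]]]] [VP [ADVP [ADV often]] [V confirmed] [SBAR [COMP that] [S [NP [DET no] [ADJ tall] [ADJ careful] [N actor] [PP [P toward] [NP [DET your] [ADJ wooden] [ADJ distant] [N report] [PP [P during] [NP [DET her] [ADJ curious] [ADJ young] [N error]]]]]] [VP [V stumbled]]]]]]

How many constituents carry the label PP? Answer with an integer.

3

Listing each PP by its span: [PP behind no nervous performance]; [PP toward your wooden distant report during her curious young error]; [PP during her curious young error] — that makes 3.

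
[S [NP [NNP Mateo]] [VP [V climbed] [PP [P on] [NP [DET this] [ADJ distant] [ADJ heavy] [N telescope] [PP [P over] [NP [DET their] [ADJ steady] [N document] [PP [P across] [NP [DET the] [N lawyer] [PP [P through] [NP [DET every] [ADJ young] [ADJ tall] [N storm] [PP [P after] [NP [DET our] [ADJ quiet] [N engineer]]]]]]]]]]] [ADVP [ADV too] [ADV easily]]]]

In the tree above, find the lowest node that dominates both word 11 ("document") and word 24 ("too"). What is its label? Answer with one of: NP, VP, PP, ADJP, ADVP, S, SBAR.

Both words fall inside [VP climbed on this distant heavy telescope over their steady document across the lawyer through every young tall storm after our quiet engineer too easily] (words 2–25), and no smaller constituent contains them both. Label: VP.

VP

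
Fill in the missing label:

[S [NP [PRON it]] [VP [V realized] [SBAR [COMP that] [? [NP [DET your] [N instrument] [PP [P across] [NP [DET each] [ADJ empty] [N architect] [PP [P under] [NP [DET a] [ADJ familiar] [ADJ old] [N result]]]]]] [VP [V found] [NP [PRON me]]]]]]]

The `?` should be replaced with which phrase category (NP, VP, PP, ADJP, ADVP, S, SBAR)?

S

Looking at what the `?` directly dominates — NP, VP — this is a clause (S).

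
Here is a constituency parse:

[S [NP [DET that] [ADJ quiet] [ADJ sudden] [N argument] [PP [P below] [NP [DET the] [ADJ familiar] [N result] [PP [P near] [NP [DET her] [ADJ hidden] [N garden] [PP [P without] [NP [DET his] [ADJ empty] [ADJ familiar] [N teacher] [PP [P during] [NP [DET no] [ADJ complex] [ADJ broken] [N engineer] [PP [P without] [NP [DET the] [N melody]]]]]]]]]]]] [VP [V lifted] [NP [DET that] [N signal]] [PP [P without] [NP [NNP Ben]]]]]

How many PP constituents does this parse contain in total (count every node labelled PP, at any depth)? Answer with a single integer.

Listing each PP by its span: [PP below the familiar result near her hidden garden without his empty familiar teacher during no complex broken engineer without the melody]; [PP near her hidden garden without his empty familiar teacher during no complex broken engineer without the melody]; [PP without his empty familiar teacher during no complex broken engineer without the melody]; [PP during no complex broken engineer without the melody]; [PP without the melody]; [PP without Ben] — that makes 6.

6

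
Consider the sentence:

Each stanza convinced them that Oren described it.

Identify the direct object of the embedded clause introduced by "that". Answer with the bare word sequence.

Within the embedded clause introduced by "that", the direct object of "described" is "it".

it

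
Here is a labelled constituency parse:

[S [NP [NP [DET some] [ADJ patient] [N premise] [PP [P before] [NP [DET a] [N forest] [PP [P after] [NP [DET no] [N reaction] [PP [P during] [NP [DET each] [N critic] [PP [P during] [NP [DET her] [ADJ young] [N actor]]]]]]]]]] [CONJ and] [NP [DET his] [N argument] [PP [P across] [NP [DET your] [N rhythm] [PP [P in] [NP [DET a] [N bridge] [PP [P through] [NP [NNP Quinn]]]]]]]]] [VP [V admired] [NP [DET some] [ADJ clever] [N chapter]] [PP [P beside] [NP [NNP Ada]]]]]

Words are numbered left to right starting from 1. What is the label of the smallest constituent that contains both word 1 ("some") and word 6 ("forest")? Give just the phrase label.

NP

Both words fall inside [NP some patient premise before a forest after no reaction during each critic during her young actor] (words 1–16), and no smaller constituent contains them both. Label: NP.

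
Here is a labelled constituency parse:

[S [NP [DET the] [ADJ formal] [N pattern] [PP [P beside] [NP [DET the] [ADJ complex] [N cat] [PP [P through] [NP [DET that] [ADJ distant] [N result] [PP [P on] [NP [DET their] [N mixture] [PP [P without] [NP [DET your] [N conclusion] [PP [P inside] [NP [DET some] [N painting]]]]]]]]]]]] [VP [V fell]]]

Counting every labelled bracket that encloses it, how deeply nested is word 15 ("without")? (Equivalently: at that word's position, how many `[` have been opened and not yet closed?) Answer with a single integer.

10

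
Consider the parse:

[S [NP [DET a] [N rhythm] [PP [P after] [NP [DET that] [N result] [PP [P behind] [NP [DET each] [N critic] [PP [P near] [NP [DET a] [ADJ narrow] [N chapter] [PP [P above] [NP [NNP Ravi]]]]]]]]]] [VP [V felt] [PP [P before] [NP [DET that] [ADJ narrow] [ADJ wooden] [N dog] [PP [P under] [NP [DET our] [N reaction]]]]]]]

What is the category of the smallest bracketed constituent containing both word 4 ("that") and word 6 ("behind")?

Both words fall inside [NP that result behind each critic near a narrow chapter above Ravi] (words 4–14), and no smaller constituent contains them both. Label: NP.

NP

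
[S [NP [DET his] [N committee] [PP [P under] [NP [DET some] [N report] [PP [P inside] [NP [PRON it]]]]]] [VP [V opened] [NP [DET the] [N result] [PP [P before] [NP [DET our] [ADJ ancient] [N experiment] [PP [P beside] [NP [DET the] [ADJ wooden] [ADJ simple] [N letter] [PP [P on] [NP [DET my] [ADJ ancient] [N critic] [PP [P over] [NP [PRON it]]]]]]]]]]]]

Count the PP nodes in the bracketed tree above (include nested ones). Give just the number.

6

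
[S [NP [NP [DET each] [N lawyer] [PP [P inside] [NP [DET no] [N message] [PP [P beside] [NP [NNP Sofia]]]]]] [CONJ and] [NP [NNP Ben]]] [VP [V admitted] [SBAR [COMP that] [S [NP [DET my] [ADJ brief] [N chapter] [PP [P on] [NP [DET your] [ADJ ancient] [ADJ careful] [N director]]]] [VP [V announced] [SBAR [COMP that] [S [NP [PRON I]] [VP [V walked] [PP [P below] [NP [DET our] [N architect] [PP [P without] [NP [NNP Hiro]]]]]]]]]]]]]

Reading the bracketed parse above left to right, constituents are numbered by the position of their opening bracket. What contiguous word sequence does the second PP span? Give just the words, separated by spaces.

beside Sofia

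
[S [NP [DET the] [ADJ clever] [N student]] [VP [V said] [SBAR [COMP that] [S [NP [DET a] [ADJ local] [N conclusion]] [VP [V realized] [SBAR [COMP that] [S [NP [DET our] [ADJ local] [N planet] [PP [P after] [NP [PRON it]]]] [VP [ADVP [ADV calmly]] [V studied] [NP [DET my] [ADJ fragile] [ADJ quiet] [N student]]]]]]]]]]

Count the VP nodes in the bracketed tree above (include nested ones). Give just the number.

The VP constituents are: [VP said that a local conclusion realized that our local planet after it calmly studied my fragile quiet student]; [VP realized that our local planet after it calmly studied my fragile quiet student]; [VP calmly studied my fragile quiet student]. Total: 3.

3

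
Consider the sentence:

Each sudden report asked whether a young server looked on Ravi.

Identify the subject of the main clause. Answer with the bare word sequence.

The subject of the main clause is the NP immediately before the verb "asked": "each sudden report".

each sudden report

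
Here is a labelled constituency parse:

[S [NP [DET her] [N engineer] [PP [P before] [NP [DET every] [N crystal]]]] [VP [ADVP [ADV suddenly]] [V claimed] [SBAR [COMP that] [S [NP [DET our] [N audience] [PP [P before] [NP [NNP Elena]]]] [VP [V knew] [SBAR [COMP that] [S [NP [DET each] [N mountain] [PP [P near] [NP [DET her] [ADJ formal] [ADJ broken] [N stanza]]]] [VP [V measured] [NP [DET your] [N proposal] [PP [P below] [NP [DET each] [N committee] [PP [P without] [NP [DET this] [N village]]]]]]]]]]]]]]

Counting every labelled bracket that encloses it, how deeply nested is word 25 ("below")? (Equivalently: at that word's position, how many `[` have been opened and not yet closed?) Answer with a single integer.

11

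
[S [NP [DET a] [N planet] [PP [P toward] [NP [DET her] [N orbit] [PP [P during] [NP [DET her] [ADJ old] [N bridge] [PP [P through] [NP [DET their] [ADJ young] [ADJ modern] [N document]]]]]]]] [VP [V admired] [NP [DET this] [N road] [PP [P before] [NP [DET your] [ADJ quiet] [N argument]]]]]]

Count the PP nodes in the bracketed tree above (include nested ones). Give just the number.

4

The PP constituents are: [PP toward her orbit during her old bridge through their young modern document]; [PP during her old bridge through their young modern document]; [PP through their young modern document]; [PP before your quiet argument]. Total: 4.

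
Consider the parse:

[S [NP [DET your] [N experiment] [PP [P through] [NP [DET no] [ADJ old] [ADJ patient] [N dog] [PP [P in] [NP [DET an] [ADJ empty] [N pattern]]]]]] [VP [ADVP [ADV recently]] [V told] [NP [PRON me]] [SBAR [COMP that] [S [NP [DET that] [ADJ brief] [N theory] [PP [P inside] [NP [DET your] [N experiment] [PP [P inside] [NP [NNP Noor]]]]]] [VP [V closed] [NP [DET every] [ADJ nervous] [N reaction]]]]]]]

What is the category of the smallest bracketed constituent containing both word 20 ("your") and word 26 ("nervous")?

S

Both words fall inside [S that brief theory inside your experiment inside Noor closed every nervous reaction] (words 16–27), and no smaller constituent contains them both. Label: S.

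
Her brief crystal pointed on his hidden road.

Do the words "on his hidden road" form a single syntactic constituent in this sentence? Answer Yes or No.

Yes

"on his hidden road" is exactly the prepositional phrase [PP on his hidden road], a complete constituent.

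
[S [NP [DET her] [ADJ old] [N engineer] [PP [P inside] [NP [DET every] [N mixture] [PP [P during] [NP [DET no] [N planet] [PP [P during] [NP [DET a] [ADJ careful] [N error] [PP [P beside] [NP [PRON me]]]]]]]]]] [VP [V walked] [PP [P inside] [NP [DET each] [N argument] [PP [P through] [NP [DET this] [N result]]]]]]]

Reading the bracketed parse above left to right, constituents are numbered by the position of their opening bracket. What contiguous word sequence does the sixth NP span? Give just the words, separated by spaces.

each argument through this result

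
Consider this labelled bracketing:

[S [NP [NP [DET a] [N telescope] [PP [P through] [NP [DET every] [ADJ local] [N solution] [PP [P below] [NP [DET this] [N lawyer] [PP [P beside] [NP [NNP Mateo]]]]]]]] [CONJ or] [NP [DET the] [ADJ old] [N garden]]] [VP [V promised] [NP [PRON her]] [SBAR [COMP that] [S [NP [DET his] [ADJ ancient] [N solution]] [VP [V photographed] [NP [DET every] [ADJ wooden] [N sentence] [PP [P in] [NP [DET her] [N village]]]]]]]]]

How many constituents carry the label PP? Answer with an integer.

4

Listing each PP by its span: [PP through every local solution below this lawyer beside Mateo]; [PP below this lawyer beside Mateo]; [PP beside Mateo]; [PP in her village] — that makes 4.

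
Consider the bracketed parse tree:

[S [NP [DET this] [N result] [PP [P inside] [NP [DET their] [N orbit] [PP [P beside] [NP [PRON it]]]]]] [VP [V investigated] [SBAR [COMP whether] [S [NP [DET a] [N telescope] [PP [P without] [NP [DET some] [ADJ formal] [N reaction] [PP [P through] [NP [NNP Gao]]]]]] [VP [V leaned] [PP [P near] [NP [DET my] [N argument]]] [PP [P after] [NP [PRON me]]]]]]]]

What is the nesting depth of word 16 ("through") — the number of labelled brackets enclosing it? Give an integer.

The word sits inside P, which is inside PP, inside NP, inside PP, inside NP, inside S, inside SBAR, inside VP, inside S — 9 brackets in all.

9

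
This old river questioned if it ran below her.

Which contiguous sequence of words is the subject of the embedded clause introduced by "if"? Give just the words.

it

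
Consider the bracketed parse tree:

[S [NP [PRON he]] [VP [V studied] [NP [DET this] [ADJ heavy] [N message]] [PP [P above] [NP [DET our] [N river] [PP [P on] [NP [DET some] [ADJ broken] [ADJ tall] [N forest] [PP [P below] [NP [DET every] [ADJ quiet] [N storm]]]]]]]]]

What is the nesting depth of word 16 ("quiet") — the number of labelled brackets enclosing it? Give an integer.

9

Counting open brackets not yet closed at "quiet": [S [VP [PP [NP [PP [NP [PP [NP [ADJ = 9.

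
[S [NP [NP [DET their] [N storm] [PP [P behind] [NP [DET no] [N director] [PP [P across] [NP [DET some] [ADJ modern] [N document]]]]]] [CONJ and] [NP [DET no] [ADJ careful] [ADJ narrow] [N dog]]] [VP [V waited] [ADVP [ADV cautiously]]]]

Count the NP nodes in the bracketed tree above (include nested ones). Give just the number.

5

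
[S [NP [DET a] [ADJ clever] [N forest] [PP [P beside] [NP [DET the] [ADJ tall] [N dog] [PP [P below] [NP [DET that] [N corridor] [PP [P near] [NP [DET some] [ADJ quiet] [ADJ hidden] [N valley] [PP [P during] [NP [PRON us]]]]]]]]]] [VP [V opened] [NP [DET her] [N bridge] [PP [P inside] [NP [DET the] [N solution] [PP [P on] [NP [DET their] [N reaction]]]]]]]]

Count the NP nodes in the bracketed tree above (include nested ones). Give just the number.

8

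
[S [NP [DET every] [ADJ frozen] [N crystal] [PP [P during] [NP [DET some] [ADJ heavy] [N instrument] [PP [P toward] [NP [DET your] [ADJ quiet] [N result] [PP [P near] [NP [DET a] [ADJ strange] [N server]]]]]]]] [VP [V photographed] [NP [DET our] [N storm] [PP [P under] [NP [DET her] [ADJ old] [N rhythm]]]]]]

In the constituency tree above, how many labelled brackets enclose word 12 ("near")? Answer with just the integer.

8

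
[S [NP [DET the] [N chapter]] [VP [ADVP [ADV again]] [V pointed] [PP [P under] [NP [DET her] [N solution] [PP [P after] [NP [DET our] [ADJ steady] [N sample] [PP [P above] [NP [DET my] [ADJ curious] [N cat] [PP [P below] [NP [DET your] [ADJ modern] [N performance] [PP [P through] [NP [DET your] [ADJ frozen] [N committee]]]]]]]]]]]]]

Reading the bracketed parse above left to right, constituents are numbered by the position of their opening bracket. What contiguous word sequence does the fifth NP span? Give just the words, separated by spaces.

your modern performance through your frozen committee

The NP opening brackets appear, in order, over: "the chapter"; "her solution after our steady sample above my curious cat below your modern performance through your frozen committee"; "our steady sample above my curious cat below your modern performance through your frozen committee"; "my curious cat below your modern performance through your frozen committee"; "your modern performance through your frozen committee"; "your frozen committee". The fifth one spans "your modern performance through your frozen committee".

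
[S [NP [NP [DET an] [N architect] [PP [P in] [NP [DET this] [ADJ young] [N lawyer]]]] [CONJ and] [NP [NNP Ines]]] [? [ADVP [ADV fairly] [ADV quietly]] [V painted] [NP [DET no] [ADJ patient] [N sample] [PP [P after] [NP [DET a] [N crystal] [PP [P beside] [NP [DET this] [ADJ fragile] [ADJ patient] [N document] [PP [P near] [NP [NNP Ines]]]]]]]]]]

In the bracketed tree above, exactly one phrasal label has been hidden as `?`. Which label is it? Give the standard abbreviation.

VP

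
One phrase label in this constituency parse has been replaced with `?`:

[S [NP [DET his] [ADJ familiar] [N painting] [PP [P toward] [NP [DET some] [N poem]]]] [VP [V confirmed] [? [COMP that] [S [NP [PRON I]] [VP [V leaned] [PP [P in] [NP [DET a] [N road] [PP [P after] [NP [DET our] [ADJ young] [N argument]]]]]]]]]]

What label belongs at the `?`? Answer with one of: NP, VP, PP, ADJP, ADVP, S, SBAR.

Looking at what the `?` directly dominates — COMP 'that', S — this is a subordinate clause (SBAR).

SBAR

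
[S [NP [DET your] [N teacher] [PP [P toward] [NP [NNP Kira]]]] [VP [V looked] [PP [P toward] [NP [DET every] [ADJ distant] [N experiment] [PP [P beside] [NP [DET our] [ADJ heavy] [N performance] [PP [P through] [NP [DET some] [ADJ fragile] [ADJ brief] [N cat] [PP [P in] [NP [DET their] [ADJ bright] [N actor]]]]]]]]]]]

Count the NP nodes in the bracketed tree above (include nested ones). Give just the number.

6

Listing each NP by its span: [NP your teacher toward Kira]; [NP Kira]; [NP every distant experiment beside our heavy performance through some fragile brief cat in their bright actor]; [NP our heavy performance through some fragile brief cat in their bright actor]; [NP some fragile brief cat in their bright actor]; [NP their bright actor] — that makes 6.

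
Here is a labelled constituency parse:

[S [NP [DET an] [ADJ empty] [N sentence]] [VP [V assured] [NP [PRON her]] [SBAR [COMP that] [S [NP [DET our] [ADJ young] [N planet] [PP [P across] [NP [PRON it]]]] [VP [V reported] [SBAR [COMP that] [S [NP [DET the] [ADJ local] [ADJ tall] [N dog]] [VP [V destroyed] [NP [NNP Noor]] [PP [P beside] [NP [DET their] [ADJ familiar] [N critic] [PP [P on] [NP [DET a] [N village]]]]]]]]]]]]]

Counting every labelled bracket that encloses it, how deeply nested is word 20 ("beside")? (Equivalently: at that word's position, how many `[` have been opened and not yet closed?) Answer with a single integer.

The word sits inside P, which is inside PP, inside VP, inside S, inside SBAR, inside VP, inside S, inside SBAR, inside VP, inside S — 10 brackets in all.

10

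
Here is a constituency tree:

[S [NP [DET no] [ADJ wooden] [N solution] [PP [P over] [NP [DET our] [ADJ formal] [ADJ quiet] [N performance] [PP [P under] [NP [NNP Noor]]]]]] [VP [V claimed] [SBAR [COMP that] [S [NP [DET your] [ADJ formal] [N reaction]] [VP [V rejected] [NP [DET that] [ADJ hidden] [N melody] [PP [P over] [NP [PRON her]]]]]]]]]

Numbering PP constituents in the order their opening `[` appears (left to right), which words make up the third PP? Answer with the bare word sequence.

over her

In left-to-right order the PP constituents are "over our formal quiet performance under Noor"; "under Noor"; "over her". Number 3 is "over her".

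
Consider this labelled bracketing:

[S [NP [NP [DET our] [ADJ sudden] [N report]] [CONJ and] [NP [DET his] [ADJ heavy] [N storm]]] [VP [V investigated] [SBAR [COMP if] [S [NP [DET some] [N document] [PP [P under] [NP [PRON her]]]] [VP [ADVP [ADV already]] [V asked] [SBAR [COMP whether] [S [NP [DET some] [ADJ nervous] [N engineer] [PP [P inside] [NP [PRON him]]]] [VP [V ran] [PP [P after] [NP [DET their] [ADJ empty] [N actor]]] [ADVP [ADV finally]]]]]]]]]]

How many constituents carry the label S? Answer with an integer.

Scanning left to right, an opening `[S` appears at word positions 1, 10, 17 — 3 in total.

3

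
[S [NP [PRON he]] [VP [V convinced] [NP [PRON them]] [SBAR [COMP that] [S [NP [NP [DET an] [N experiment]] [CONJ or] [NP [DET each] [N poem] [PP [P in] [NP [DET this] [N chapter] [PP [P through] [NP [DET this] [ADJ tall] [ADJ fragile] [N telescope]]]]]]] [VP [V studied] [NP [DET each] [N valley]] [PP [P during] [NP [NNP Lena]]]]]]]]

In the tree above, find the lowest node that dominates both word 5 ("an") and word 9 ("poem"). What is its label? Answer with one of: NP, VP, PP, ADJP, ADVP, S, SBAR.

NP

Both words fall inside [NP an experiment or each poem in this chapter through this tall fragile telescope] (words 5–17), and no smaller constituent contains them both. Label: NP.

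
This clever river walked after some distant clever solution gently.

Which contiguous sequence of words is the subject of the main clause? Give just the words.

this clever river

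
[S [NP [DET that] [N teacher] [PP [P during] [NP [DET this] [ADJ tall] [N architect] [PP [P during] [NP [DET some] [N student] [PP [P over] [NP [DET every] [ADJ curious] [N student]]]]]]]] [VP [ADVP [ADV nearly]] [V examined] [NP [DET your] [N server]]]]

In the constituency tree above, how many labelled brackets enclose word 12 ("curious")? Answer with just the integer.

9

The word sits inside ADJ, which is inside NP, inside PP, inside NP, inside PP, inside NP, inside PP, inside NP, inside S — 9 brackets in all.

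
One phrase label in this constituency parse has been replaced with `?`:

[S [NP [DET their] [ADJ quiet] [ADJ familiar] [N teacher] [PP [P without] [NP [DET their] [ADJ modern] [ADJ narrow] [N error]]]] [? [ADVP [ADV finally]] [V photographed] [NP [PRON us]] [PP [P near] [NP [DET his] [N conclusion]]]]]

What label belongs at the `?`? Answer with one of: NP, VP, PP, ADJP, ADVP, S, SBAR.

A constituent whose immediate children are ADVP, V 'photographed', NP, PP is a verb phrase: VP.

VP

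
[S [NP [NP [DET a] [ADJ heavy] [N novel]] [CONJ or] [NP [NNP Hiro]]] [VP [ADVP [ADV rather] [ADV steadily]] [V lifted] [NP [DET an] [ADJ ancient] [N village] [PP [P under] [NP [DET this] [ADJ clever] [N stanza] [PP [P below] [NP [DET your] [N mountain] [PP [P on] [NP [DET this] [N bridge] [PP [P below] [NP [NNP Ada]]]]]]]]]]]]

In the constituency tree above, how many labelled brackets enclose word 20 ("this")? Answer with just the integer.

10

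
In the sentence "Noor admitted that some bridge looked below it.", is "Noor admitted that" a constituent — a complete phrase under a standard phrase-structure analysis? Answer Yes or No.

No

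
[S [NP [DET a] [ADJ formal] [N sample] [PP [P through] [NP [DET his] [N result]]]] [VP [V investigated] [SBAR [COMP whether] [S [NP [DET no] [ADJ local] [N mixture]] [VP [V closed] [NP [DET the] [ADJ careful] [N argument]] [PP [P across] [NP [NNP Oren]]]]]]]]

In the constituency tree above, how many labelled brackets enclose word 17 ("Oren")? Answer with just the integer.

8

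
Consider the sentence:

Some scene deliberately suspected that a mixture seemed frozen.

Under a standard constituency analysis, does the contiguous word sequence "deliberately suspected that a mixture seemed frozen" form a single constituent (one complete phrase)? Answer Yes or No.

Yes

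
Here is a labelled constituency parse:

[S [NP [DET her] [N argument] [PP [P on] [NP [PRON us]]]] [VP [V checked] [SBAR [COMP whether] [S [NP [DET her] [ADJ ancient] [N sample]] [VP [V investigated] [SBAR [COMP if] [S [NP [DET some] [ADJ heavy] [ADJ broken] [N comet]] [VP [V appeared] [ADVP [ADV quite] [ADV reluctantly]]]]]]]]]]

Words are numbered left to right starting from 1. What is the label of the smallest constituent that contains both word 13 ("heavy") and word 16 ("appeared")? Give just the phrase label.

S

Both words fall inside [S some heavy broken comet appeared quite reluctantly] (words 12–18), and no smaller constituent contains them both. Label: S.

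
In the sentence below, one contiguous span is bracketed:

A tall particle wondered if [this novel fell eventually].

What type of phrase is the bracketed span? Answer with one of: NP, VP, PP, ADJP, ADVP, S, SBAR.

S

"fell" is the head of the bracketed span, so the span is a clause: S.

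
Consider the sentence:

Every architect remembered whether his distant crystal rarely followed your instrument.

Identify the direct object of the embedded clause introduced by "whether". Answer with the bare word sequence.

your instrument

The verb of the embedded clause introduced by "whether" is "followed"; its direct object is the NP "your instrument".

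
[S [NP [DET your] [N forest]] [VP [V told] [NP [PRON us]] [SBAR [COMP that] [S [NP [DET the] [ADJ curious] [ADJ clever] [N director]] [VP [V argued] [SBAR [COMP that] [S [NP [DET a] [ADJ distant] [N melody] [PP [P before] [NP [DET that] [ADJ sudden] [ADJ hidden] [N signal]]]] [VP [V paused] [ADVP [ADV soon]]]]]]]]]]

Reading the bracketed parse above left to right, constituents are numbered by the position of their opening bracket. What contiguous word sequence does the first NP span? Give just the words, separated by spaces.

your forest

The NP opening brackets appear, in order, over: "your forest"; "us"; "the curious clever director"; "a distant melody before that sudden hidden signal"; "that sudden hidden signal". The first one spans "your forest".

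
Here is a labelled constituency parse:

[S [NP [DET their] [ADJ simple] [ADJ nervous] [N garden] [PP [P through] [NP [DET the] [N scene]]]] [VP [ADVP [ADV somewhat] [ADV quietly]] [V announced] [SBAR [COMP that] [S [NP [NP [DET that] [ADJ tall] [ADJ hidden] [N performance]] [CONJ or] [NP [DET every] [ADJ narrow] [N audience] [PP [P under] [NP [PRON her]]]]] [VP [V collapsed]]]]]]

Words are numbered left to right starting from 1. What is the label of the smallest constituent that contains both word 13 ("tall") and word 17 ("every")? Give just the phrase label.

NP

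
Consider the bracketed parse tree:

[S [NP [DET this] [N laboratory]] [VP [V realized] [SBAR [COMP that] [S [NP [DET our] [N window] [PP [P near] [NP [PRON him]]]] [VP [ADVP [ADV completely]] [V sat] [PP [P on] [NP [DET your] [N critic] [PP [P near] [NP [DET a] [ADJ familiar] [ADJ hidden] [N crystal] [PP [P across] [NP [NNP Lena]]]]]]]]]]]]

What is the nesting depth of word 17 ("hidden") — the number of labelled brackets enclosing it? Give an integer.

10

Path from the root down to the word: S → VP → SBAR → S → VP → PP → NP → PP → NP → ADJ. That is 10 enclosing brackets.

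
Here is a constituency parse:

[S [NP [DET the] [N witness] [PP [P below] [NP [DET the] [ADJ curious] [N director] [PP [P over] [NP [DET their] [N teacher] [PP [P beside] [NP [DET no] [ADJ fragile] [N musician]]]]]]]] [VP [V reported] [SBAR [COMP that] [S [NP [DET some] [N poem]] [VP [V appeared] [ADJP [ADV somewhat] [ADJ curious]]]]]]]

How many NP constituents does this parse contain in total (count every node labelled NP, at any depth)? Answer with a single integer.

Listing each NP by its span: [NP the witness below the curious director over their teacher beside no fragile musician]; [NP the curious director over their teacher beside no fragile musician]; [NP their teacher beside no fragile musician]; [NP no fragile musician]; [NP some poem] — that makes 5.

5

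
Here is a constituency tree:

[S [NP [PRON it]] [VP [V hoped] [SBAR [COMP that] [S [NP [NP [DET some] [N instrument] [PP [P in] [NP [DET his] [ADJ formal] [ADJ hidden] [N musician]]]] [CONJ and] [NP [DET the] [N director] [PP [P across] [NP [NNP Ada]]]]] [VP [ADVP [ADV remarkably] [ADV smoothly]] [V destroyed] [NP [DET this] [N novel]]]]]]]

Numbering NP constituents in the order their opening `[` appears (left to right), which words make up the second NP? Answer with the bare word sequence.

some instrument in his formal hidden musician and the director across Ada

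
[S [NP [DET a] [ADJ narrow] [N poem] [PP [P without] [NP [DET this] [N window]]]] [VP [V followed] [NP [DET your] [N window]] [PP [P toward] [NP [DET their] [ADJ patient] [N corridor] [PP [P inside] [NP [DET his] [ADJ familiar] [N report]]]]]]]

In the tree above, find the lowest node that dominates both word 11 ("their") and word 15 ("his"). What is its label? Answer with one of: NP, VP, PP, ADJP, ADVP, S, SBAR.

Both words fall inside [NP their patient corridor inside his familiar report] (words 11–17), and no smaller constituent contains them both. Label: NP.

NP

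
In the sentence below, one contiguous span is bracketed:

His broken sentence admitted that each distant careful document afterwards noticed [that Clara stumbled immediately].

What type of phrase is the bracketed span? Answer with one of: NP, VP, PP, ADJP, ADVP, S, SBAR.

SBAR

"that" is the head of the bracketed span, so the span is a subordinate clause: SBAR.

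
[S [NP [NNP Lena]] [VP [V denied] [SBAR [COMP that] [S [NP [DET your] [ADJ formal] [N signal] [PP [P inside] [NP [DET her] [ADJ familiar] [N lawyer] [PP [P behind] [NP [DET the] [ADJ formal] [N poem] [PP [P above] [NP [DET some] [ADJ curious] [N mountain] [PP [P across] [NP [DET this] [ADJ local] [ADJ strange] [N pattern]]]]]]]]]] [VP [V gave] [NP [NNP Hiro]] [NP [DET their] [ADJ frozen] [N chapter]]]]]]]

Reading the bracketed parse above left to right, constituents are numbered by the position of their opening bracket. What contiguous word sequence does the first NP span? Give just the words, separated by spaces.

Lena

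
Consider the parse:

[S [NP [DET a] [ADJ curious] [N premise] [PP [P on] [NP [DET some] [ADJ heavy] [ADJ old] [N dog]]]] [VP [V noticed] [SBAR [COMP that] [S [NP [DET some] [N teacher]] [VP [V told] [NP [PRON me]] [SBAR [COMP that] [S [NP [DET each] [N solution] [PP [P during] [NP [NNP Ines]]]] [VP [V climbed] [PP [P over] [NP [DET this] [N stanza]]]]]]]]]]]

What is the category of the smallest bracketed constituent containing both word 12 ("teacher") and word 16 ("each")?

S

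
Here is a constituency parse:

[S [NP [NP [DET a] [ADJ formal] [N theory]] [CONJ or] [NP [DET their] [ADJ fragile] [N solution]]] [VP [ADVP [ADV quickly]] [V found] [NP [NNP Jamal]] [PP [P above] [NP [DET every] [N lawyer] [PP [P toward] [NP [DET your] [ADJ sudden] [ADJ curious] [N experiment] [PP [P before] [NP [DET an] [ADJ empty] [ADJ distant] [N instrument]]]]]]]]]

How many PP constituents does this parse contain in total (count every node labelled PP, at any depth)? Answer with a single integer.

Listing each PP by its span: [PP above every lawyer toward your sudden curious experiment before an empty distant instrument]; [PP toward your sudden curious experiment before an empty distant instrument]; [PP before an empty distant instrument] — that makes 3.

3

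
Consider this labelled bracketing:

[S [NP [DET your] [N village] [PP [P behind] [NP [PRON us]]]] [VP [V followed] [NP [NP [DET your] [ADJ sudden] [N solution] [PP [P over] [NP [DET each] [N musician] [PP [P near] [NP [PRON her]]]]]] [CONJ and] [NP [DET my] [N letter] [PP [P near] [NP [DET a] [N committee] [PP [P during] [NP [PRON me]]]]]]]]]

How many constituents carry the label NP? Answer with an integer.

9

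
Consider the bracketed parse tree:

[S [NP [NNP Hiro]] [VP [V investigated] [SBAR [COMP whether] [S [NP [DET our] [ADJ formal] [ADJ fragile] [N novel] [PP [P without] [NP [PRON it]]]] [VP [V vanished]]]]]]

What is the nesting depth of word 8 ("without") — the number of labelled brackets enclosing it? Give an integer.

7

Counting open brackets not yet closed at "without": [S [VP [SBAR [S [NP [PP [P = 7.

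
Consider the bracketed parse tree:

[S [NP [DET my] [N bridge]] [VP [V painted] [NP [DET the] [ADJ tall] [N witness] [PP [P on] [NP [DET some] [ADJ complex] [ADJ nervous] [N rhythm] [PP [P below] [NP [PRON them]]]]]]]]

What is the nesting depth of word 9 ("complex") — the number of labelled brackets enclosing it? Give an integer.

6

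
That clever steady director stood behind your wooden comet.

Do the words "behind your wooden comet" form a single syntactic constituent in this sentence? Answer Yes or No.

Yes

These words form the whole prepositional phrase headed by "behind", so yes — one constituent.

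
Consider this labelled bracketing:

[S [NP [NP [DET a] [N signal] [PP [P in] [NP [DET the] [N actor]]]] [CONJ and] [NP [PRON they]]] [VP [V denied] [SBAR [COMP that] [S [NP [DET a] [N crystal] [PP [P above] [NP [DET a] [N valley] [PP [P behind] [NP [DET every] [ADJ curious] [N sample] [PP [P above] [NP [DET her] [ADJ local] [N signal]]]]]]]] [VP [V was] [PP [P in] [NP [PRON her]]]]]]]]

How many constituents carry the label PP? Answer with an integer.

5

Listing each PP by its span: [PP in the actor]; [PP above a valley behind every curious sample above her local signal]; [PP behind every curious sample above her local signal]; [PP above her local signal]; [PP in her] — that makes 5.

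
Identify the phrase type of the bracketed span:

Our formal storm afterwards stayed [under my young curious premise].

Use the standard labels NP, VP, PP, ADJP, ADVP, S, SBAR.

The bracketed span "under my young curious premise" is headed by "under", making it a prepositional phrase (PP).

PP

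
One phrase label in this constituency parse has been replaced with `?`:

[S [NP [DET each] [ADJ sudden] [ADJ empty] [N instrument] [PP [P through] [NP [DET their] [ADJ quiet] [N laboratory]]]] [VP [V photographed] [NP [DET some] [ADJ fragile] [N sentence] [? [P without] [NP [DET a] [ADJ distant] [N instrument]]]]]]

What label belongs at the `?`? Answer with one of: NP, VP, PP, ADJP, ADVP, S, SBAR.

PP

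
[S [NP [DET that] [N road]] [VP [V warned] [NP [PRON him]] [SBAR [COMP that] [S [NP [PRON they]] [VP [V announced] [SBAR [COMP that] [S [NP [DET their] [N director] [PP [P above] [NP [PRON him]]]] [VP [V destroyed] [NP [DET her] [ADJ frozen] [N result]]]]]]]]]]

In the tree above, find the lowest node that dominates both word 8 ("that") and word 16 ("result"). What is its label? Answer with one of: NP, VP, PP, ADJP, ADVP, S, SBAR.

SBAR

Both words fall inside [SBAR that their director above him destroyed her frozen result] (words 8–16), and no smaller constituent contains them both. Label: SBAR.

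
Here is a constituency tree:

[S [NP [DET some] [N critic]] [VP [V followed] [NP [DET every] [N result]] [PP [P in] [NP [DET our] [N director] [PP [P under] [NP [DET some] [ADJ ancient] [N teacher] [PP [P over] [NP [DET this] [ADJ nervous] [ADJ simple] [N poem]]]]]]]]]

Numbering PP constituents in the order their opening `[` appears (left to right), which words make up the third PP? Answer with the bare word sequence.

Opening `[PP` markers occur at word positions 6, 9, 13; the third of these opens the constituent [PP over this nervous simple poem].

over this nervous simple poem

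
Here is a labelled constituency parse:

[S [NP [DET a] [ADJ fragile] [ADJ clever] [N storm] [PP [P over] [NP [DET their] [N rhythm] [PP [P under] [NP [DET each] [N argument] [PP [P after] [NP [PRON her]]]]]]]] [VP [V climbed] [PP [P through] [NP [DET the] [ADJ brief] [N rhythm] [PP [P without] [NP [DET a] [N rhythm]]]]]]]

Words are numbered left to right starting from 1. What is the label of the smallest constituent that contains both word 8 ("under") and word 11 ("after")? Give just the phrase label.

PP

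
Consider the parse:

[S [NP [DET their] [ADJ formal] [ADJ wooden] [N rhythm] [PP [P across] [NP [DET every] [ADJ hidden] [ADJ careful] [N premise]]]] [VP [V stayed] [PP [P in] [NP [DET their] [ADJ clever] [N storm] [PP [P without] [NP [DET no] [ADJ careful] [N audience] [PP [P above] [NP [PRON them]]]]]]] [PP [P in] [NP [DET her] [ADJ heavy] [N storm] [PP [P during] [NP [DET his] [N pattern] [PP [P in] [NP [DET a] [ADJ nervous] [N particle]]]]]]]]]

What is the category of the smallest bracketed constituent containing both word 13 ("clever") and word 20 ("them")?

Both words fall inside [NP their clever storm without no careful audience above them] (words 12–20), and no smaller constituent contains them both. Label: NP.

NP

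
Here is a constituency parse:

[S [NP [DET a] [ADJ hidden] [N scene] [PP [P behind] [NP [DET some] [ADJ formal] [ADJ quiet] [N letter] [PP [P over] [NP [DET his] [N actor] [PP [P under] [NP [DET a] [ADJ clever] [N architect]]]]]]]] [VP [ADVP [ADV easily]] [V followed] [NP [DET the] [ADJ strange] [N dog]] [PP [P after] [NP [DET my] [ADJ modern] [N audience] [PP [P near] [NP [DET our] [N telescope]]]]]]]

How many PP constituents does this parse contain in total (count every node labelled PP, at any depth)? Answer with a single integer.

5

The PP constituents are: [PP behind some formal quiet letter over his actor under a clever architect]; [PP over his actor under a clever architect]; [PP under a clever architect]; [PP after my modern audience near our telescope]; [PP near our telescope]. Total: 5.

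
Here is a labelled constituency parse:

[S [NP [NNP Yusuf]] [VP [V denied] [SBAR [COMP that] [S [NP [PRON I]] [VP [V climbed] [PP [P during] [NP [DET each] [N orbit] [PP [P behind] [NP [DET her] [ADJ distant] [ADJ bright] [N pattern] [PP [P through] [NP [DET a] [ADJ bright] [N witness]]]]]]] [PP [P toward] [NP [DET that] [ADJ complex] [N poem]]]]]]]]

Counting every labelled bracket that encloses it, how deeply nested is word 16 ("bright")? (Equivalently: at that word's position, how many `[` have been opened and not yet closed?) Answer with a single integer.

Path from the root down to the word: S → VP → SBAR → S → VP → PP → NP → PP → NP → PP → NP → ADJ. That is 12 enclosing brackets.

12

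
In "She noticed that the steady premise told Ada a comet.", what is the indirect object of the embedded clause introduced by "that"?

Ada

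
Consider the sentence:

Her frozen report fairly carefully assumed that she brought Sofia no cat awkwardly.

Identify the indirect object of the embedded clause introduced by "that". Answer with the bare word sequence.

Sofia

The verb of the embedded clause introduced by "that" is "brought"; its indirect object is the NP "Sofia".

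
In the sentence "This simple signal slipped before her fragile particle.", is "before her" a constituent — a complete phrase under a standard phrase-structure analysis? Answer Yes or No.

No

"before" belongs to the preposition "before" while "her" belongs to the noun phrase "her fragile particle"; a span that runs across that boundary is not a single phrase.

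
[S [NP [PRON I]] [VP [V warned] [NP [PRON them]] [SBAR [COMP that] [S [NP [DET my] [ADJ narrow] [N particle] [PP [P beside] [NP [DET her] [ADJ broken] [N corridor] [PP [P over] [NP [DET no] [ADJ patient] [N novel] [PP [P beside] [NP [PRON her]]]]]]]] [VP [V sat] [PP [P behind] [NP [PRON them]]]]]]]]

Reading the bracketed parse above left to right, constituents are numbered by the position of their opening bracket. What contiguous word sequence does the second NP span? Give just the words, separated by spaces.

them

Opening `[NP` markers occur at word positions 1, 3, 5, 9, 13, 17, 20; the second of these opens the constituent [NP them].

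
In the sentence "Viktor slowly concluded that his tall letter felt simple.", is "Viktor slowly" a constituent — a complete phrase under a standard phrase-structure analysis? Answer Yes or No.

No

The smallest constituent containing the whole sequence is the clause [S Viktor slowly concluded that his tall letter felt simple], but the sequence is only part of it — it straddles the boundary between noun phrase "Viktor" and verb phrase "slowly concluded that his tall letter felt simple".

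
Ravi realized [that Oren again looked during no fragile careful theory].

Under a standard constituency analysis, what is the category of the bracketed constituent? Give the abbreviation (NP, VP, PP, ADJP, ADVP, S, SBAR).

SBAR

"that" is the head of the bracketed span, so the span is a subordinate clause: SBAR.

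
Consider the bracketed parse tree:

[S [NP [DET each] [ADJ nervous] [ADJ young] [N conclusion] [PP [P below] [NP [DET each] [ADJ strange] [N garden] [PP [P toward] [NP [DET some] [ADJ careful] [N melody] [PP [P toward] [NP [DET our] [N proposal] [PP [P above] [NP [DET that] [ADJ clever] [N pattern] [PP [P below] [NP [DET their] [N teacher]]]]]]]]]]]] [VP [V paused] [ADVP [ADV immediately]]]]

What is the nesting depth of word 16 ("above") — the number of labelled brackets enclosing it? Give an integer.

The word sits inside P, which is inside PP, inside NP, inside PP, inside NP, inside PP, inside NP, inside PP, inside NP, inside S — 10 brackets in all.

10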